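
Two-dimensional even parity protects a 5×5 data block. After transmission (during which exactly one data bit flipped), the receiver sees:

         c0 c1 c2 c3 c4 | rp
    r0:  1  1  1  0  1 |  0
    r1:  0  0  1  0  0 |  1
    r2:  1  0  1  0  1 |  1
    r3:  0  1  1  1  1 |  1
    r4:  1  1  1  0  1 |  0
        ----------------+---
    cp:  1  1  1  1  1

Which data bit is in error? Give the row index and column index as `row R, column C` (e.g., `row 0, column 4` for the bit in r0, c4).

Recompute each row's even parity and compare to rp:
  r0: data parity 0, sent rp 0 → ok
  r1: data parity 1, sent rp 1 → ok
  r2: data parity 1, sent rp 1 → ok
  r3: data parity 0, sent rp 1 → mismatch
  r4: data parity 0, sent rp 0 → ok
Recompute each column's even parity and compare to cp:
  c0: data parity 1, sent cp 1 → ok
  c1: data parity 1, sent cp 1 → ok
  c2: data parity 1, sent cp 1 → ok
  c3: data parity 1, sent cp 1 → ok
  c4: data parity 0, sent cp 1 → mismatch
Exactly one row (r3) and one column (c4) fail → the flipped bit is at their intersection.

row 3, column 4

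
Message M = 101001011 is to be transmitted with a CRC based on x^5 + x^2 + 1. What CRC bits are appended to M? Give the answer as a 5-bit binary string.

11001

Append 5 zeros: 10100101100000. Divide by 100101 (XOR where the leading bit is 1):
  pos 0: 101001 XOR 100101 = 001100
  pos 2: 110001 XOR 100101 = 010100
  pos 3: 101001 XOR 100101 = 001100
  pos 5: 110000 XOR 100101 = 010101
  pos 6: 101010 XOR 100101 = 001111
  pos 8: 111100 XOR 100101 = 011001
Remainder (last 5 bits) = 11001. This is the CRC / FCS.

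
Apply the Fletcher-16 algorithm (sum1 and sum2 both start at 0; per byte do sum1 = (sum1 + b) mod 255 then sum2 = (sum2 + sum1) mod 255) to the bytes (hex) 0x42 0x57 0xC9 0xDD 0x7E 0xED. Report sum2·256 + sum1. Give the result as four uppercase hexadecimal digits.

Running sums (mod 255):
  after byte 0 (0x42): sum1=66, sum2=66
  after byte 1 (0x57): sum1=153, sum2=219
  after byte 2 (0xC9): sum1=99, sum2=63
  after byte 3 (0xDD): sum1=65, sum2=128
  after byte 4 (0x7E): sum1=191, sum2=64
  after byte 5 (0xED): sum1=173, sum2=237
Checksum = sum2·256 + sum1 = 237·256 + 173 = 60845 = 0xEDAD.

EDAD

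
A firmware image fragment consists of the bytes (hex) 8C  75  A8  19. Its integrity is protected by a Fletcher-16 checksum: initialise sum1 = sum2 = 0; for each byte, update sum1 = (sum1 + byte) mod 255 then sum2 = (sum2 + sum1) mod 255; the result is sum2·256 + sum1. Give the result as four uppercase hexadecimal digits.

FCC3

Running sums (mod 255):
  after byte 0 (8C): sum1=140, sum2=140
  after byte 1 (75): sum1=2, sum2=142
  after byte 2 (A8): sum1=170, sum2=57
  after byte 3 (19): sum1=195, sum2=252
Checksum = sum2·256 + sum1 = 252·256 + 195 = 64707 = 0xFCC3.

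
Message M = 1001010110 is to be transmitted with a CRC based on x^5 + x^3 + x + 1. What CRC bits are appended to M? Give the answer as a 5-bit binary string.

Append 5 zeros: 100101011000000. Divide by 101011 (XOR where the leading bit is 1):
  pos 0: 100101 XOR 101011 = 001110
  pos 2: 111001 XOR 101011 = 010010
  pos 3: 100101 XOR 101011 = 001110
  pos 5: 111000 XOR 101011 = 010011
  pos 6: 100110 XOR 101011 = 001101
  pos 8: 110100 XOR 101011 = 011111
  pos 9: 111110 XOR 101011 = 010101
Remainder (last 5 bits) = 10101. This is the CRC / FCS.

10101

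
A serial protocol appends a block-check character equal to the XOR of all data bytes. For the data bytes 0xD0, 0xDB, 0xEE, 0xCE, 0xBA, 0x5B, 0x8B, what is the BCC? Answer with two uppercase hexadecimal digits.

XOR the bytes together:
  start with 0xD0
  0xD0 ⊕ 0xDB = 0x0B
  0x0B ⊕ 0xEE = 0xE5
  0xE5 ⊕ 0xCE = 0x2B
  0x2B ⊕ 0xBA = 0x91
  0x91 ⊕ 0x5B = 0xCA
  0xCA ⊕ 0x8B = 0x41

41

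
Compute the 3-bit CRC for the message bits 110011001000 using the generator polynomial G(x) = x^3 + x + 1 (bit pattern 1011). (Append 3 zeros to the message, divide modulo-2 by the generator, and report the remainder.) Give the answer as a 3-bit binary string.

110

Append 3 zeros: 110011001000000. Divide by 1011 (XOR where the leading bit is 1):
  pos 0: 1100 XOR 1011 = 0111
  pos 1: 1111 XOR 1011 = 0100
  pos 2: 1001 XOR 1011 = 0010
  pos 4: 1000 XOR 1011 = 0011
  pos 6: 1110 XOR 1011 = 0101
  pos 7: 1010 XOR 1011 = 0001
  pos 10: 1000 XOR 1011 = 0011
Remainder (last 3 bits) = 110. This is the CRC / FCS.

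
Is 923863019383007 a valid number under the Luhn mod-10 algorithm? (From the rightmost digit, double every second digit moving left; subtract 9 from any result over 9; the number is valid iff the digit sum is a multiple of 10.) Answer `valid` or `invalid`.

invalid

From the right, keep odd positions and double even positions (subtract 9 from any doubled value over 9):
  doubled (positions 2,4,...): 0 6 6 2 6 7 4 → sum 31
  kept (positions 1,3,...): 7 0 8 9 0 6 3 9 → sum 42
Total = 73.
73 mod 10 = 3, so the number is invalid.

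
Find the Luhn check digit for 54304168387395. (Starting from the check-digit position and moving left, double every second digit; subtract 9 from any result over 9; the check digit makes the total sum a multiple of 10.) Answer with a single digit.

2

Partial digits right→left: 5 9 3 7 8 3 8 6 1 4 0 3 4 5
Double every second digit counting from the check-digit position (so the 1st, 3rd, 5th, ... of the partial from the right).
  doubled (with −9 where >9): 1 6 7 7 2 0 8 → sum 31
  kept as-is: 9 7 3 6 4 3 5 → sum 37
Total = 31 + 37 = 68.
Check digit = (10 − (68 mod 10)) mod 10 = 2.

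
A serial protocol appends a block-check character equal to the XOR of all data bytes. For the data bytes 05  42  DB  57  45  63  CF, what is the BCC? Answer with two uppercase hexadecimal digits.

22

XOR the bytes together:
  start with 0x05
  0x05 ⊕ 0x42 = 0x47
  0x47 ⊕ 0xDB = 0x9C
  0x9C ⊕ 0x57 = 0xCB
  0xCB ⊕ 0x45 = 0x8E
  0x8E ⊕ 0x63 = 0xED
  0xED ⊕ 0xCF = 0x22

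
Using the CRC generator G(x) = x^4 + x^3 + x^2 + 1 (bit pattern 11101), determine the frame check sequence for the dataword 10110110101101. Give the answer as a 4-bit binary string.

0111

Append 4 zeros: 101101101011010000. Divide by 11101 (XOR where the leading bit is 1):
  pos 0: 10110 XOR 11101 = 01011
  pos 1: 10111 XOR 11101 = 01010
  pos 2: 10101 XOR 11101 = 01000
  pos 3: 10000 XOR 11101 = 01101
  pos 4: 11011 XOR 11101 = 00110
  pos 6: 11001 XOR 11101 = 00100
  pos 8: 10010 XOR 11101 = 01111
  pos 9: 11111 XOR 11101 = 00010
  pos 12: 10000 XOR 11101 = 01101
  pos 13: 11010 XOR 11101 = 00111
Remainder (last 4 bits) = 0111. This is the CRC / FCS.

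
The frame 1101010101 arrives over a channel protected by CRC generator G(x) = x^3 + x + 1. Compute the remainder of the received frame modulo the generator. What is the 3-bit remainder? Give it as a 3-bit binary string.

000

Modulo-2 division of 1101010101 by 1011:
  pos 0: 1101 XOR 1011 = 0110
  pos 1: 1100 XOR 1011 = 0111
  pos 2: 1111 XOR 1011 = 0100
  pos 3: 1000 XOR 1011 = 0011
  pos 5: 1110 XOR 1011 = 0101
  pos 6: 1011 XOR 1011 = 0000
Remainder = 000 (zero — the frame passes the CRC check).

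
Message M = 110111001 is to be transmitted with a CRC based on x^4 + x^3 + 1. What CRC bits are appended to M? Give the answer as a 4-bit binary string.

Append 4 zeros: 1101110010000. Divide by 11001 (XOR where the leading bit is 1):
  pos 0: 11011 XOR 11001 = 00010
  pos 3: 10100 XOR 11001 = 01101
  pos 4: 11011 XOR 11001 = 00010
  pos 7: 10000 XOR 11001 = 01001
  pos 8: 10010 XOR 11001 = 01011
Remainder (last 4 bits) = 1011. This is the CRC / FCS.

1011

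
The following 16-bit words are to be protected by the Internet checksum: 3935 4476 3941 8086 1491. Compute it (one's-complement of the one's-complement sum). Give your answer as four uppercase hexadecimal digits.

One's-complement addition (fold any carry out of bit 15 back into bit 0):
  0x3935 + 0x4476 = 0x07DAB
  0x7DAB + 0x3941 = 0x0B6EC
  0xB6EC + 0x8086 = 0x13772 → wrap carry → 0x3773
  0x3773 + 0x1491 = 0x04C04
One's-complement sum = 0x4C04.
Checksum = ~0x4C04 & 0xFFFF = 0xB3FB.

B3FB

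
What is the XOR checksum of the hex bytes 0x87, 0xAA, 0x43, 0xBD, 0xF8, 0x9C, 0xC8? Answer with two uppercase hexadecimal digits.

7F

XOR the bytes together:
  start with 0x87
  0x87 ⊕ 0xAA = 0x2D
  0x2D ⊕ 0x43 = 0x6E
  0x6E ⊕ 0xBD = 0xD3
  0xD3 ⊕ 0xF8 = 0x2B
  0x2B ⊕ 0x9C = 0xB7
  0xB7 ⊕ 0xC8 = 0x7F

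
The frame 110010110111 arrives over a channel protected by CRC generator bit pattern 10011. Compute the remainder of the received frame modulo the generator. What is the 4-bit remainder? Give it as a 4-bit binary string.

0000

Modulo-2 division of 110010110111 by 10011:
  pos 0: 11001 XOR 10011 = 01010
  pos 1: 10100 XOR 10011 = 00111
  pos 3: 11111 XOR 10011 = 01100
  pos 4: 11000 XOR 10011 = 01011
  pos 5: 10111 XOR 10011 = 00100
  pos 7: 10011 XOR 10011 = 00000
Remainder = 0000 (zero — the frame passes the CRC check).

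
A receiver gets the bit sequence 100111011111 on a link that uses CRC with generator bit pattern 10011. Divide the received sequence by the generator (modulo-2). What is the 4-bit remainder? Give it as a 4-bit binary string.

0000

Modulo-2 division of 100111011111 by 10011:
  pos 0: 10011 XOR 10011 = 00000
  pos 5: 10111 XOR 10011 = 00100
  pos 7: 10011 XOR 10011 = 00000
Remainder = 0000 (zero — the frame passes the CRC check).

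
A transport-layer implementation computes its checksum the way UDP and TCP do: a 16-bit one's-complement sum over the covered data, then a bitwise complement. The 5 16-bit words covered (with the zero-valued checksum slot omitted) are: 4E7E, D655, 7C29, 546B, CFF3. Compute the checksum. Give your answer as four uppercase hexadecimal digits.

3AA3

One's-complement addition (fold any carry out of bit 15 back into bit 0):
  0x4E7E + 0xD655 = 0x124D3 → wrap carry → 0x24D4
  0x24D4 + 0x7C29 = 0x0A0FD
  0xA0FD + 0x546B = 0x0F568
  0xF568 + 0xCFF3 = 0x1C55B → wrap carry → 0xC55C
One's-complement sum = 0xC55C.
Checksum = ~0xC55C & 0xFFFF = 0x3AA3.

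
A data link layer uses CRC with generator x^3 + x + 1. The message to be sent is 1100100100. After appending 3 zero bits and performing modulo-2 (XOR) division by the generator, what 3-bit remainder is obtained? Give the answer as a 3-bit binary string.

100

Append 3 zeros: 1100100100000. Divide by 1011 (XOR where the leading bit is 1):
  pos 0: 1100 XOR 1011 = 0111
  pos 1: 1111 XOR 1011 = 0100
  pos 2: 1000 XOR 1011 = 0011
  pos 4: 1101 XOR 1011 = 0110
  pos 5: 1100 XOR 1011 = 0111
  pos 6: 1110 XOR 1011 = 0101
  pos 7: 1010 XOR 1011 = 0001
Remainder (last 3 bits) = 100. This is the CRC / FCS.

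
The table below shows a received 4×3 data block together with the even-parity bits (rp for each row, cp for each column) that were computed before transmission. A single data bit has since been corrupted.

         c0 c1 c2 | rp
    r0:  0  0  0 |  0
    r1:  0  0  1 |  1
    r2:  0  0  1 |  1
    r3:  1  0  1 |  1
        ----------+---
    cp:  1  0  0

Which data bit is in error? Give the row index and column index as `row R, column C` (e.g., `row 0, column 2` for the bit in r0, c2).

row 3, column 2

Recompute each row's even parity and compare to rp:
  r0: data parity 0, sent rp 0 → ok
  r1: data parity 1, sent rp 1 → ok
  r2: data parity 1, sent rp 1 → ok
  r3: data parity 0, sent rp 1 → mismatch
Recompute each column's even parity and compare to cp:
  c0: data parity 1, sent cp 1 → ok
  c1: data parity 0, sent cp 0 → ok
  c2: data parity 1, sent cp 0 → mismatch
Exactly one row (r3) and one column (c2) fail → the flipped bit is at their intersection.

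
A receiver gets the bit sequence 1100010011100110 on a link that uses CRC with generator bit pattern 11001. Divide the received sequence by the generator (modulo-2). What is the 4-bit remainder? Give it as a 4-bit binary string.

0010

Modulo-2 division of 1100010011100110 by 11001:
  pos 0: 11000 XOR 11001 = 00001
  pos 4: 11001 XOR 11001 = 00000
  pos 9: 11001 XOR 11001 = 00000
Remainder = 0010 (nonzero — an error is detected).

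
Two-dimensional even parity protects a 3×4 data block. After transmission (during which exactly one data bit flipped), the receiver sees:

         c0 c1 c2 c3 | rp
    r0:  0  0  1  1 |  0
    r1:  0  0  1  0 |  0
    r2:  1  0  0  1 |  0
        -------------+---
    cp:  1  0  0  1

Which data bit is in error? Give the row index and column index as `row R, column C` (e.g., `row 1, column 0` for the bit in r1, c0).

row 1, column 3

Recompute each row's even parity and compare to rp:
  r0: data parity 0, sent rp 0 → ok
  r1: data parity 1, sent rp 0 → mismatch
  r2: data parity 0, sent rp 0 → ok
Recompute each column's even parity and compare to cp:
  c0: data parity 1, sent cp 1 → ok
  c1: data parity 0, sent cp 0 → ok
  c2: data parity 0, sent cp 0 → ok
  c3: data parity 0, sent cp 1 → mismatch
Exactly one row (r1) and one column (c3) fail → the flipped bit is at their intersection.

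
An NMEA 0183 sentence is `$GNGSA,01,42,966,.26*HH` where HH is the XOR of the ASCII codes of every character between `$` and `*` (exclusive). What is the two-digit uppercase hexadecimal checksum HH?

XOR the ASCII codes of the payload characters:
  'G' = 0x47 → acc = 0x47
  'N' = 0x4E → acc = 0x09
  'G' = 0x47 → acc = 0x4E
  'S' = 0x53 → acc = 0x1D
  'A' = 0x41 → acc = 0x5C
  ',' = 0x2C → acc = 0x70
  '0' = 0x30 → acc = 0x40
  '1' = 0x31 → acc = 0x71
  ',' = 0x2C → acc = 0x5D
  '4' = 0x34 → acc = 0x69
  '2' = 0x32 → acc = 0x5B
  ',' = 0x2C → acc = 0x77
  '9' = 0x39 → acc = 0x4E
  '6' = 0x36 → acc = 0x78
  '6' = 0x36 → acc = 0x4E
  ',' = 0x2C → acc = 0x62
  '.' = 0x2E → acc = 0x4C
  '2' = 0x32 → acc = 0x7E
  '6' = 0x36 → acc = 0x48
Checksum = 0x48.

48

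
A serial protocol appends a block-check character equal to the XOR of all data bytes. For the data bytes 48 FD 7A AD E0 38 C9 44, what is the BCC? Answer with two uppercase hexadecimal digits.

37

XOR the bytes together:
  start with 0x48
  0x48 ⊕ 0xFD = 0xB5
  0xB5 ⊕ 0x7A = 0xCF
  0xCF ⊕ 0xAD = 0x62
  0x62 ⊕ 0xE0 = 0x82
  0x82 ⊕ 0x38 = 0xBA
  0xBA ⊕ 0xC9 = 0x73
  0x73 ⊕ 0x44 = 0x37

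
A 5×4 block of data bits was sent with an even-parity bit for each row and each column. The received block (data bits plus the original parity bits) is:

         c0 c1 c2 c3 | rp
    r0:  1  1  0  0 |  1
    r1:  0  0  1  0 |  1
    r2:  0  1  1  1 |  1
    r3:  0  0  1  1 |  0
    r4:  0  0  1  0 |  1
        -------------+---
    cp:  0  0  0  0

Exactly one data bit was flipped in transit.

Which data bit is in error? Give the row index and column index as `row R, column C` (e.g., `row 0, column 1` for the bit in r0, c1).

Recompute each row's even parity and compare to rp:
  r0: data parity 0, sent rp 1 → mismatch
  r1: data parity 1, sent rp 1 → ok
  r2: data parity 1, sent rp 1 → ok
  r3: data parity 0, sent rp 0 → ok
  r4: data parity 1, sent rp 1 → ok
Recompute each column's even parity and compare to cp:
  c0: data parity 1, sent cp 0 → mismatch
  c1: data parity 0, sent cp 0 → ok
  c2: data parity 0, sent cp 0 → ok
  c3: data parity 0, sent cp 0 → ok
Exactly one row (r0) and one column (c0) fail → the flipped bit is at their intersection.

row 0, column 0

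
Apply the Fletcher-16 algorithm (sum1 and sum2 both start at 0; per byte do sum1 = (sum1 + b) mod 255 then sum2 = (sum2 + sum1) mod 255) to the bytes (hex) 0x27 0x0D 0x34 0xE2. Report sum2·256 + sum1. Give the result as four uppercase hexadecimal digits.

0F4B

Running sums (mod 255):
  after byte 0 (0x27): sum1=39, sum2=39
  after byte 1 (0x0D): sum1=52, sum2=91
  after byte 2 (0x34): sum1=104, sum2=195
  after byte 3 (0xE2): sum1=75, sum2=15
Checksum = sum2·256 + sum1 = 15·256 + 75 = 3915 = 0x0F4B.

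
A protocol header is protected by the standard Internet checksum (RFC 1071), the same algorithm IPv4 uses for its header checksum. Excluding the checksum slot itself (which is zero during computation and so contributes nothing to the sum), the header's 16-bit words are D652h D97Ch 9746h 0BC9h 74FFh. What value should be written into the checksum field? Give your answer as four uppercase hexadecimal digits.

3821

One's-complement addition (fold any carry out of bit 15 back into bit 0):
  0xD652 + 0xD97C = 0x1AFCE → wrap carry → 0xAFCF
  0xAFCF + 0x9746 = 0x14715 → wrap carry → 0x4716
  0x4716 + 0x0BC9 = 0x052DF
  0x52DF + 0x74FF = 0x0C7DE
One's-complement sum = 0xC7DE.
Checksum = ~0xC7DE & 0xFFFF = 0x3821.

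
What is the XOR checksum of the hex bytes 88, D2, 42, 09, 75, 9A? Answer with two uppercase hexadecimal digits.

XOR the bytes together:
  start with 0x88
  0x88 ⊕ 0xD2 = 0x5A
  0x5A ⊕ 0x42 = 0x18
  0x18 ⊕ 0x09 = 0x11
  0x11 ⊕ 0x75 = 0x64
  0x64 ⊕ 0x9A = 0xFE

FE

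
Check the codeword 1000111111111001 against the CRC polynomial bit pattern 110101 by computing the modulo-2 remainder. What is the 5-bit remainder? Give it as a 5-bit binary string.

Modulo-2 division of 1000111111111001 by 110101:
  pos 0: 100011 XOR 110101 = 010110
  pos 1: 101101 XOR 110101 = 011000
  pos 2: 110001 XOR 110101 = 000100
  pos 5: 100111 XOR 110101 = 010010
  pos 6: 100101 XOR 110101 = 010000
  pos 7: 100001 XOR 110101 = 010100
  pos 8: 101000 XOR 110101 = 011101
  pos 9: 111010 XOR 110101 = 001111
Remainder = 11111 (nonzero — an error is detected).

11111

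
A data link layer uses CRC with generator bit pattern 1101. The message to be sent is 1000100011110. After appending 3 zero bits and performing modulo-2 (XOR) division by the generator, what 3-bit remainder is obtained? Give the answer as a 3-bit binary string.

110

Append 3 zeros: 1000100011110000. Divide by 1101 (XOR where the leading bit is 1):
  pos 0: 1000 XOR 1101 = 0101
  pos 1: 1011 XOR 1101 = 0110
  pos 2: 1100 XOR 1101 = 0001
  pos 5: 1001 XOR 1101 = 0100
  pos 6: 1001 XOR 1101 = 0100
  pos 7: 1001 XOR 1101 = 0100
  pos 8: 1001 XOR 1101 = 0100
  pos 9: 1000 XOR 1101 = 0101
  pos 10: 1010 XOR 1101 = 0111
  pos 11: 1110 XOR 1101 = 0011
Remainder (last 3 bits) = 110. This is the CRC / FCS.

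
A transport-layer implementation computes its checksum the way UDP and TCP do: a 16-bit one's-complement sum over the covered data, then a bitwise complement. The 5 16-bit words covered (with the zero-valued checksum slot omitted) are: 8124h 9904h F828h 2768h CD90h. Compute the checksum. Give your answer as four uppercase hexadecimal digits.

One's-complement addition (fold any carry out of bit 15 back into bit 0):
  0x8124 + 0x9904 = 0x11A28 → wrap carry → 0x1A29
  0x1A29 + 0xF828 = 0x11251 → wrap carry → 0x1252
  0x1252 + 0x2768 = 0x039BA
  0x39BA + 0xCD90 = 0x1074A → wrap carry → 0x074B
One's-complement sum = 0x074B.
Checksum = ~0x074B & 0xFFFF = 0xF8B4.

F8B4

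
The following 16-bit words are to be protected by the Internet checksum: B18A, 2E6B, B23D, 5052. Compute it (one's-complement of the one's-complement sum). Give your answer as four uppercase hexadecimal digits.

One's-complement addition (fold any carry out of bit 15 back into bit 0):
  0xB18A + 0x2E6B = 0x0DFF5
  0xDFF5 + 0xB23D = 0x19232 → wrap carry → 0x9233
  0x9233 + 0x5052 = 0x0E285
One's-complement sum = 0xE285.
Checksum = ~0xE285 & 0xFFFF = 0x1D7A.

1D7A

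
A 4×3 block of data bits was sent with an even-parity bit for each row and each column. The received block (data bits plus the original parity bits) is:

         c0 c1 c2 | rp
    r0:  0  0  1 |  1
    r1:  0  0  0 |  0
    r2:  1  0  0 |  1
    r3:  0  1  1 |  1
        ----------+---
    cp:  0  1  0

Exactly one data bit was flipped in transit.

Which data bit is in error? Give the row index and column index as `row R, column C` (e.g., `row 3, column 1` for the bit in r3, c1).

Recompute each row's even parity and compare to rp:
  r0: data parity 1, sent rp 1 → ok
  r1: data parity 0, sent rp 0 → ok
  r2: data parity 1, sent rp 1 → ok
  r3: data parity 0, sent rp 1 → mismatch
Recompute each column's even parity and compare to cp:
  c0: data parity 1, sent cp 0 → mismatch
  c1: data parity 1, sent cp 1 → ok
  c2: data parity 0, sent cp 0 → ok
Exactly one row (r3) and one column (c0) fail → the flipped bit is at their intersection.

row 3, column 0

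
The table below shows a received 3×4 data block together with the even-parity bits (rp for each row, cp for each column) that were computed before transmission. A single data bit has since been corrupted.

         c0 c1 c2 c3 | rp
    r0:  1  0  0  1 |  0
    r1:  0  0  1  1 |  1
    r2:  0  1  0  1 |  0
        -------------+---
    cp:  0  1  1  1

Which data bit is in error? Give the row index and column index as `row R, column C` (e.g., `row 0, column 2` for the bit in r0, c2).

row 1, column 0

Recompute each row's even parity and compare to rp:
  r0: data parity 0, sent rp 0 → ok
  r1: data parity 0, sent rp 1 → mismatch
  r2: data parity 0, sent rp 0 → ok
Recompute each column's even parity and compare to cp:
  c0: data parity 1, sent cp 0 → mismatch
  c1: data parity 1, sent cp 1 → ok
  c2: data parity 1, sent cp 1 → ok
  c3: data parity 1, sent cp 1 → ok
Exactly one row (r1) and one column (c0) fail → the flipped bit is at their intersection.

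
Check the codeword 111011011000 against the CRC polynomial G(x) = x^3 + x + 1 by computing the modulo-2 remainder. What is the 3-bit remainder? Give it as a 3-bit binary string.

Modulo-2 division of 111011011000 by 1011:
  pos 0: 1110 XOR 1011 = 0101
  pos 1: 1011 XOR 1011 = 0000
  pos 5: 1011 XOR 1011 = 0000
Remainder = 000 (zero — the frame passes the CRC check).

000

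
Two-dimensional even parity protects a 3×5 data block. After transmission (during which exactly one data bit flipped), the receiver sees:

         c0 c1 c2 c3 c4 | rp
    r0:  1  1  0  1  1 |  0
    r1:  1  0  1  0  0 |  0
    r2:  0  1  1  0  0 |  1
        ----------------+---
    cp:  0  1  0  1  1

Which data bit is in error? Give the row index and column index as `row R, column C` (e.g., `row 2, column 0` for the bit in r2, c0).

Recompute each row's even parity and compare to rp:
  r0: data parity 0, sent rp 0 → ok
  r1: data parity 0, sent rp 0 → ok
  r2: data parity 0, sent rp 1 → mismatch
Recompute each column's even parity and compare to cp:
  c0: data parity 0, sent cp 0 → ok
  c1: data parity 0, sent cp 1 → mismatch
  c2: data parity 0, sent cp 0 → ok
  c3: data parity 1, sent cp 1 → ok
  c4: data parity 1, sent cp 1 → ok
Exactly one row (r2) and one column (c1) fail → the flipped bit is at their intersection.

row 2, column 1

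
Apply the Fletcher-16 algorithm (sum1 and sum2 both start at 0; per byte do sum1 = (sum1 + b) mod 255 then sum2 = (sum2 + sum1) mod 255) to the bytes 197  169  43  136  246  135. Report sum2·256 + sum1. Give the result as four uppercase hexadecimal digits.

AEA1

Running sums (mod 255):
  after byte 0 (197): sum1=197, sum2=197
  after byte 1 (169): sum1=111, sum2=53
  after byte 2 (43): sum1=154, sum2=207
  after byte 3 (136): sum1=35, sum2=242
  after byte 4 (246): sum1=26, sum2=13
  after byte 5 (135): sum1=161, sum2=174
Checksum = sum2·256 + sum1 = 174·256 + 161 = 44705 = 0xAEA1.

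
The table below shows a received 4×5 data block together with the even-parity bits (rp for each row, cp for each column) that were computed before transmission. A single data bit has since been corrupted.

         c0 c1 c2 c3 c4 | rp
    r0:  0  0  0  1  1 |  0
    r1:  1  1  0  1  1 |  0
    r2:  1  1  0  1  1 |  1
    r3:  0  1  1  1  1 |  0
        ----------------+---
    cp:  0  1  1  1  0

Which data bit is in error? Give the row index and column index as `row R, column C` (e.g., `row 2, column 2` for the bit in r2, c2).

row 2, column 3

Recompute each row's even parity and compare to rp:
  r0: data parity 0, sent rp 0 → ok
  r1: data parity 0, sent rp 0 → ok
  r2: data parity 0, sent rp 1 → mismatch
  r3: data parity 0, sent rp 0 → ok
Recompute each column's even parity and compare to cp:
  c0: data parity 0, sent cp 0 → ok
  c1: data parity 1, sent cp 1 → ok
  c2: data parity 1, sent cp 1 → ok
  c3: data parity 0, sent cp 1 → mismatch
  c4: data parity 0, sent cp 0 → ok
Exactly one row (r2) and one column (c3) fail → the flipped bit is at their intersection.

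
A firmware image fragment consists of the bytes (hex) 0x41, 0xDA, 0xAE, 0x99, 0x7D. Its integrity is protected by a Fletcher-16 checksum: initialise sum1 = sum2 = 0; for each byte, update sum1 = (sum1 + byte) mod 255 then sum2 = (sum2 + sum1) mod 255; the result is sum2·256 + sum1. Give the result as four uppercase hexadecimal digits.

6EE1

Running sums (mod 255):
  after byte 0 (0x41): sum1=65, sum2=65
  after byte 1 (0xDA): sum1=28, sum2=93
  after byte 2 (0xAE): sum1=202, sum2=40
  after byte 3 (0x99): sum1=100, sum2=140
  after byte 4 (0x7D): sum1=225, sum2=110
Checksum = sum2·256 + sum1 = 110·256 + 225 = 28385 = 0x6EE1.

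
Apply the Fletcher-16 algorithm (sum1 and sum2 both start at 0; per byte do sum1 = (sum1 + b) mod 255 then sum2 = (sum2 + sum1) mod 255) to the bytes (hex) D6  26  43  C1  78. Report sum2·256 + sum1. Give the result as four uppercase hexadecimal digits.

Running sums (mod 255):
  after byte 0 (D6): sum1=214, sum2=214
  after byte 1 (26): sum1=252, sum2=211
  after byte 2 (43): sum1=64, sum2=20
  after byte 3 (C1): sum1=2, sum2=22
  after byte 4 (78): sum1=122, sum2=144
Checksum = sum2·256 + sum1 = 144·256 + 122 = 36986 = 0x907A.

907A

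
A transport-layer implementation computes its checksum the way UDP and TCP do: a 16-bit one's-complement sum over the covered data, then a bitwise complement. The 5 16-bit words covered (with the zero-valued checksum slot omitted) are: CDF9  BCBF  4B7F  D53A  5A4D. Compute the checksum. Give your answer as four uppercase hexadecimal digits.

One's-complement addition (fold any carry out of bit 15 back into bit 0):
  0xCDF9 + 0xBCBF = 0x18AB8 → wrap carry → 0x8AB9
  0x8AB9 + 0x4B7F = 0x0D638
  0xD638 + 0xD53A = 0x1AB72 → wrap carry → 0xAB73
  0xAB73 + 0x5A4D = 0x105C0 → wrap carry → 0x05C1
One's-complement sum = 0x05C1.
Checksum = ~0x05C1 & 0xFFFF = 0xFA3E.

FA3E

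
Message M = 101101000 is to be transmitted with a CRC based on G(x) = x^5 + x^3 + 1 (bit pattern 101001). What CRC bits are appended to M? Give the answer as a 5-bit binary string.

10011

Append 5 zeros: 10110100000000. Divide by 101001 (XOR where the leading bit is 1):
  pos 0: 101101 XOR 101001 = 000100
  pos 3: 100000 XOR 101001 = 001001
  pos 5: 100100 XOR 101001 = 001101
  pos 7: 110100 XOR 101001 = 011101
  pos 8: 111010 XOR 101001 = 010011
Remainder (last 5 bits) = 10011. This is the CRC / FCS.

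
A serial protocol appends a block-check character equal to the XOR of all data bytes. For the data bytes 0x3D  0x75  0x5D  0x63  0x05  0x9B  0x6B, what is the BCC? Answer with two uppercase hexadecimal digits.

XOR the bytes together:
  start with 0x3D
  0x3D ⊕ 0x75 = 0x48
  0x48 ⊕ 0x5D = 0x15
  0x15 ⊕ 0x63 = 0x76
  0x76 ⊕ 0x05 = 0x73
  0x73 ⊕ 0x9B = 0xE8
  0xE8 ⊕ 0x6B = 0x83

83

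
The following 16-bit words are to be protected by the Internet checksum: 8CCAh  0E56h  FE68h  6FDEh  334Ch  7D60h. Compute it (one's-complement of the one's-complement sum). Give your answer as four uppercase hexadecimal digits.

45EB

One's-complement addition (fold any carry out of bit 15 back into bit 0):
  0x8CCA + 0x0E56 = 0x09B20
  0x9B20 + 0xFE68 = 0x19988 → wrap carry → 0x9989
  0x9989 + 0x6FDE = 0x10967 → wrap carry → 0x0968
  0x0968 + 0x334C = 0x03CB4
  0x3CB4 + 0x7D60 = 0x0BA14
One's-complement sum = 0xBA14.
Checksum = ~0xBA14 & 0xFFFF = 0x45EB.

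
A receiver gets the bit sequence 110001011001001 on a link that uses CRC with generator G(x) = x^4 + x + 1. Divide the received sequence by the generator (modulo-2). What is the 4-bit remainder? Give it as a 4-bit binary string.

Modulo-2 division of 110001011001001 by 10011:
  pos 0: 11000 XOR 10011 = 01011
  pos 1: 10111 XOR 10011 = 00100
  pos 3: 10001 XOR 10011 = 00010
  pos 6: 10100 XOR 10011 = 00111
  pos 8: 11110 XOR 10011 = 01101
  pos 9: 11010 XOR 10011 = 01001
  pos 10: 10011 XOR 10011 = 00000
Remainder = 0000 (zero — the frame passes the CRC check).

0000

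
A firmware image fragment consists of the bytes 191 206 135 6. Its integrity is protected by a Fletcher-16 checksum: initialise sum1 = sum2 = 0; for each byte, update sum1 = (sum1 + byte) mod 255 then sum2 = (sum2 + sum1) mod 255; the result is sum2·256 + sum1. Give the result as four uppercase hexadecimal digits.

Running sums (mod 255):
  after byte 0 (191): sum1=191, sum2=191
  after byte 1 (206): sum1=142, sum2=78
  after byte 2 (135): sum1=22, sum2=100
  after byte 3 (6): sum1=28, sum2=128
Checksum = sum2·256 + sum1 = 128·256 + 28 = 32796 = 0x801C.

801C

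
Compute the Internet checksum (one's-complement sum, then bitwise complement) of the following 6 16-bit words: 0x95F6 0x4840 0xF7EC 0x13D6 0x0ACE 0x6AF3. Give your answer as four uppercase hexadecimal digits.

A044

One's-complement addition (fold any carry out of bit 15 back into bit 0):
  0x95F6 + 0x4840 = 0x0DE36
  0xDE36 + 0xF7EC = 0x1D622 → wrap carry → 0xD623
  0xD623 + 0x13D6 = 0x0E9F9
  0xE9F9 + 0x0ACE = 0x0F4C7
  0xF4C7 + 0x6AF3 = 0x15FBA → wrap carry → 0x5FBB
One's-complement sum = 0x5FBB.
Checksum = ~0x5FBB & 0xFFFF = 0xA044.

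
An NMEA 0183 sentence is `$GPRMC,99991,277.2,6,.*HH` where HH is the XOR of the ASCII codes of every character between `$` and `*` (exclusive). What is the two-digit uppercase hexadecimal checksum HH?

4C

XOR the ASCII codes of the payload characters:
  'G' = 0x47 → acc = 0x47
  'P' = 0x50 → acc = 0x17
  'R' = 0x52 → acc = 0x45
  'M' = 0x4D → acc = 0x08
  'C' = 0x43 → acc = 0x4B
  ',' = 0x2C → acc = 0x67
  '9' = 0x39 → acc = 0x5E
  '9' = 0x39 → acc = 0x67
  '9' = 0x39 → acc = 0x5E
  '9' = 0x39 → acc = 0x67
  '1' = 0x31 → acc = 0x56
  ',' = 0x2C → acc = 0x7A
  '2' = 0x32 → acc = 0x48
  '7' = 0x37 → acc = 0x7F
  '7' = 0x37 → acc = 0x48
  '.' = 0x2E → acc = 0x66
  '2' = 0x32 → acc = 0x54
  ',' = 0x2C → acc = 0x78
  '6' = 0x36 → acc = 0x4E
  ',' = 0x2C → acc = 0x62
  '.' = 0x2E → acc = 0x4C
Checksum = 0x4C.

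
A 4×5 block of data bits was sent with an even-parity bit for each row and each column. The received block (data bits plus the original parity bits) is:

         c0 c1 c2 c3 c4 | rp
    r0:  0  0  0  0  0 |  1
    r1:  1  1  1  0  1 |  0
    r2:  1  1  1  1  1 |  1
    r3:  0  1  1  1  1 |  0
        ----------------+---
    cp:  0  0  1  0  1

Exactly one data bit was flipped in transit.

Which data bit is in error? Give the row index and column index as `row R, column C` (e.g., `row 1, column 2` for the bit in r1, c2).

row 0, column 1

Recompute each row's even parity and compare to rp:
  r0: data parity 0, sent rp 1 → mismatch
  r1: data parity 0, sent rp 0 → ok
  r2: data parity 1, sent rp 1 → ok
  r3: data parity 0, sent rp 0 → ok
Recompute each column's even parity and compare to cp:
  c0: data parity 0, sent cp 0 → ok
  c1: data parity 1, sent cp 0 → mismatch
  c2: data parity 1, sent cp 1 → ok
  c3: data parity 0, sent cp 0 → ok
  c4: data parity 1, sent cp 1 → ok
Exactly one row (r0) and one column (c1) fail → the flipped bit is at their intersection.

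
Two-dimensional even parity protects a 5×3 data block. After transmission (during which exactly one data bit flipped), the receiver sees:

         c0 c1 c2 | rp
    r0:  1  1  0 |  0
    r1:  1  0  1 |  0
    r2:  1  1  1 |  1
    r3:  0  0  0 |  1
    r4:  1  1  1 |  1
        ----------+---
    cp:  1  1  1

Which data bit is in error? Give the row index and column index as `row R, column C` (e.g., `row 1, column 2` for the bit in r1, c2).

row 3, column 0

Recompute each row's even parity and compare to rp:
  r0: data parity 0, sent rp 0 → ok
  r1: data parity 0, sent rp 0 → ok
  r2: data parity 1, sent rp 1 → ok
  r3: data parity 0, sent rp 1 → mismatch
  r4: data parity 1, sent rp 1 → ok
Recompute each column's even parity and compare to cp:
  c0: data parity 0, sent cp 1 → mismatch
  c1: data parity 1, sent cp 1 → ok
  c2: data parity 1, sent cp 1 → ok
Exactly one row (r3) and one column (c0) fail → the flipped bit is at their intersection.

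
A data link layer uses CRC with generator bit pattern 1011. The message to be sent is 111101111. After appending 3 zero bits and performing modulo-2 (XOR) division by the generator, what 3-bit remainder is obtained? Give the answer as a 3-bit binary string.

100

Append 3 zeros: 111101111000. Divide by 1011 (XOR where the leading bit is 1):
  pos 0: 1111 XOR 1011 = 0100
  pos 1: 1000 XOR 1011 = 0011
  pos 3: 1111 XOR 1011 = 0100
  pos 4: 1001 XOR 1011 = 0010
  pos 6: 1010 XOR 1011 = 0001
Remainder (last 3 bits) = 100. This is the CRC / FCS.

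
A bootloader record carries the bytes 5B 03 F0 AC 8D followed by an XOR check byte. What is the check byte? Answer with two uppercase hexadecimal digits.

XOR the bytes together:
  start with 0x5B
  0x5B ⊕ 0x03 = 0x58
  0x58 ⊕ 0xF0 = 0xA8
  0xA8 ⊕ 0xAC = 0x04
  0x04 ⊕ 0x8D = 0x89

89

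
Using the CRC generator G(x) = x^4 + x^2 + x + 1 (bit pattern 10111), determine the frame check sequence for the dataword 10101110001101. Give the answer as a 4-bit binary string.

Append 4 zeros: 101011100011010000. Divide by 10111 (XOR where the leading bit is 1):
  pos 0: 10101 XOR 10111 = 00010
  pos 3: 10110 XOR 10111 = 00001
  pos 7: 10011 XOR 10111 = 00100
  pos 9: 10001 XOR 10111 = 00110
  pos 11: 11000 XOR 10111 = 01111
  pos 12: 11110 XOR 10111 = 01001
  pos 13: 10010 XOR 10111 = 00101
Remainder (last 4 bits) = 0101. This is the CRC / FCS.

0101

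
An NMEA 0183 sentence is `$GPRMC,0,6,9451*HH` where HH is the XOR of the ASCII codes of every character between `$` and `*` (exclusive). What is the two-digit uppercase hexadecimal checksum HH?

XOR the ASCII codes of the payload characters:
  'G' = 0x47 → acc = 0x47
  'P' = 0x50 → acc = 0x17
  'R' = 0x52 → acc = 0x45
  'M' = 0x4D → acc = 0x08
  'C' = 0x43 → acc = 0x4B
  ',' = 0x2C → acc = 0x67
  '0' = 0x30 → acc = 0x57
  ',' = 0x2C → acc = 0x7B
  '6' = 0x36 → acc = 0x4D
  ',' = 0x2C → acc = 0x61
  '9' = 0x39 → acc = 0x58
  '4' = 0x34 → acc = 0x6C
  '5' = 0x35 → acc = 0x59
  '1' = 0x31 → acc = 0x68
Checksum = 0x68.

68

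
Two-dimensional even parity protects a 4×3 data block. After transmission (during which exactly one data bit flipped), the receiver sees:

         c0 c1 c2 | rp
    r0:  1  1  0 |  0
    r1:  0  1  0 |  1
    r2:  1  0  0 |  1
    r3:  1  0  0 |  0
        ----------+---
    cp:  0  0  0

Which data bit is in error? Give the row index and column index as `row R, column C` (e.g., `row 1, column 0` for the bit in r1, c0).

Recompute each row's even parity and compare to rp:
  r0: data parity 0, sent rp 0 → ok
  r1: data parity 1, sent rp 1 → ok
  r2: data parity 1, sent rp 1 → ok
  r3: data parity 1, sent rp 0 → mismatch
Recompute each column's even parity and compare to cp:
  c0: data parity 1, sent cp 0 → mismatch
  c1: data parity 0, sent cp 0 → ok
  c2: data parity 0, sent cp 0 → ok
Exactly one row (r3) and one column (c0) fail → the flipped bit is at their intersection.

row 3, column 0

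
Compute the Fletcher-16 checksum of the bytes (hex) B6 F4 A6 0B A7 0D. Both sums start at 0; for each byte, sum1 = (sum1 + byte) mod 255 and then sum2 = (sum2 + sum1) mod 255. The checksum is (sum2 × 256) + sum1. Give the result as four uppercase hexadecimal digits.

Running sums (mod 255):
  after byte 0 (B6): sum1=182, sum2=182
  after byte 1 (F4): sum1=171, sum2=98
  after byte 2 (A6): sum1=82, sum2=180
  after byte 3 (0B): sum1=93, sum2=18
  after byte 4 (A7): sum1=5, sum2=23
  after byte 5 (0D): sum1=18, sum2=41
Checksum = sum2·256 + sum1 = 41·256 + 18 = 10514 = 0x2912.

2912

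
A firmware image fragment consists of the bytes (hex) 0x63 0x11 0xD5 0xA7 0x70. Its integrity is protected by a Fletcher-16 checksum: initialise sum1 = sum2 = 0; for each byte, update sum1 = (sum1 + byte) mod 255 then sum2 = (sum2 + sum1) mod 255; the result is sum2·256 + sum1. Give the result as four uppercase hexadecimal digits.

Running sums (mod 255):
  after byte 0 (0x63): sum1=99, sum2=99
  after byte 1 (0x11): sum1=116, sum2=215
  after byte 2 (0xD5): sum1=74, sum2=34
  after byte 3 (0xA7): sum1=241, sum2=20
  after byte 4 (0x70): sum1=98, sum2=118
Checksum = sum2·256 + sum1 = 118·256 + 98 = 30306 = 0x7662.

7662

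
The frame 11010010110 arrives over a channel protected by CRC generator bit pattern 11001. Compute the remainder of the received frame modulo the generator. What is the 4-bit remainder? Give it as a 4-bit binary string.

0111

Modulo-2 division of 11010010110 by 11001:
  pos 0: 11010 XOR 11001 = 00011
  pos 3: 11010 XOR 11001 = 00011
  pos 6: 11110 XOR 11001 = 00111
Remainder = 0111 (nonzero — an error is detected).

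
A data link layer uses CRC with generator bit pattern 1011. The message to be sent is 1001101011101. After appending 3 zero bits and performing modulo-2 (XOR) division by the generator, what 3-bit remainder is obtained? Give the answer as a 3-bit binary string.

111

Append 3 zeros: 1001101011101000. Divide by 1011 (XOR where the leading bit is 1):
  pos 0: 1001 XOR 1011 = 0010
  pos 2: 1010 XOR 1011 = 0001
  pos 5: 1101 XOR 1011 = 0110
  pos 6: 1101 XOR 1011 = 0110
  pos 7: 1101 XOR 1011 = 0110
  pos 8: 1100 XOR 1011 = 0111
  pos 9: 1111 XOR 1011 = 0100
  pos 10: 1000 XOR 1011 = 0011
  pos 12: 1100 XOR 1011 = 0111
Remainder (last 3 bits) = 111. This is the CRC / FCS.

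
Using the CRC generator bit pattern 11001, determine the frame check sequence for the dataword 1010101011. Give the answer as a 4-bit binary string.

1011

Append 4 zeros: 10101010110000. Divide by 11001 (XOR where the leading bit is 1):
  pos 0: 10101 XOR 11001 = 01100
  pos 1: 11000 XOR 11001 = 00001
  pos 5: 11011 XOR 11001 = 00010
  pos 8: 10000 XOR 11001 = 01001
  pos 9: 10010 XOR 11001 = 01011
Remainder (last 4 bits) = 1011. This is the CRC / FCS.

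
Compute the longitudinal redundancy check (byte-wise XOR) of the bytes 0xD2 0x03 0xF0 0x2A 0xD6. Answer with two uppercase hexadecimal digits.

XOR the bytes together:
  start with 0xD2
  0xD2 ⊕ 0x03 = 0xD1
  0xD1 ⊕ 0xF0 = 0x21
  0x21 ⊕ 0x2A = 0x0B
  0x0B ⊕ 0xD6 = 0xDD

DD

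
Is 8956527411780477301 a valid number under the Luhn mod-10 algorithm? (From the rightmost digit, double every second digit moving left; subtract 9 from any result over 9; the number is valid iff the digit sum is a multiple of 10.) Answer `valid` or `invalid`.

From the right, keep odd positions and double even positions (subtract 9 from any doubled value over 9):
  doubled (positions 2,4,...): 0 5 8 7 2 8 4 3 9 → sum 46
  kept (positions 1,3,...): 1 3 7 0 7 1 7 5 5 8 → sum 44
Total = 90.
90 mod 10 = 0, so the number is valid.

valid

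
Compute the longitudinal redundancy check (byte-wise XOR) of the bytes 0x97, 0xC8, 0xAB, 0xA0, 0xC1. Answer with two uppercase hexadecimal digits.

95

XOR the bytes together:
  start with 0x97
  0x97 ⊕ 0xC8 = 0x5F
  0x5F ⊕ 0xAB = 0xF4
  0xF4 ⊕ 0xA0 = 0x54
  0x54 ⊕ 0xC1 = 0x95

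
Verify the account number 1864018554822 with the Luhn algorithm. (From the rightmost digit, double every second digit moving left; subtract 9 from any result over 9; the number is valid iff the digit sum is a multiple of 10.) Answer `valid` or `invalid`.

From the right, keep odd positions and double even positions (subtract 9 from any doubled value over 9):
  doubled (positions 2,4,...): 4 8 1 2 8 7 → sum 30
  kept (positions 1,3,...): 2 8 5 8 0 6 1 → sum 30
Total = 60.
60 mod 10 = 0, so the number is valid.

valid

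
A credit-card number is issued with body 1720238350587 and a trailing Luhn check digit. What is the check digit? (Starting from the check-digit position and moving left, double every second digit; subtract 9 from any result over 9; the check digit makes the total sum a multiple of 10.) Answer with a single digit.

5

Partial digits right→left: 7 8 5 0 5 3 8 3 2 0 2 7 1
Double every second digit counting from the check-digit position (so the 1st, 3rd, 5th, ... of the partial from the right).
  doubled (with −9 where >9): 5 1 1 7 4 4 2 → sum 24
  kept as-is: 8 0 3 3 0 7 → sum 21
Total = 24 + 21 = 45.
Check digit = (10 − (45 mod 10)) mod 10 = 5.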